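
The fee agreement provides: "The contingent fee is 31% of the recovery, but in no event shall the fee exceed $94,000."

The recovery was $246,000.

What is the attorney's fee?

31% of $246,000 = $76,260.00
That is under the $94,000 cap.

$76,260.00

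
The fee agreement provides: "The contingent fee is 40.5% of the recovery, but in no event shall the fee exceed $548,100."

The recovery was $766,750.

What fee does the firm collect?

$310,533.75

40.5% of $766,750 = $310,533.75
That is under the $548,100 cap.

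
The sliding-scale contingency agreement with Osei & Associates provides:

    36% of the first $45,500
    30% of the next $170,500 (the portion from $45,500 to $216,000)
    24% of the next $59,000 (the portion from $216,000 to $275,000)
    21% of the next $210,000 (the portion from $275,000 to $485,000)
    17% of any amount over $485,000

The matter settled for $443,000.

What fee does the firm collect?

First $45,500 at 36% = $16,380.00
Next $170,500 at 30% = $51,150.00
Next $59,000 at 24% = $14,160.00
Remaining $168,000 at 21% = $35,280.00
Fee: $16,380.00 + $51,150.00 + $14,160.00 + $35,280.00 = $116,970.00

$116,970.00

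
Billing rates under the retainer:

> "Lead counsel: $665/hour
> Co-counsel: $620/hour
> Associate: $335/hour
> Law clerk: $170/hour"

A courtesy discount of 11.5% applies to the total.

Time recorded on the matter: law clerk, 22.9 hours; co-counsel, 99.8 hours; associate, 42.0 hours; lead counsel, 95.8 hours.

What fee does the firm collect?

$127,038.21

Lead counsel: 95.8 × $665 = $63,707.00
Co-counsel: 99.8 × $620 = $61,876.00
Associate: 42.0 × $335 = $14,070.00
Law clerk: 22.9 × $170 = $3,893.00
Subtotal: $143,546.00
Less 11.5% discount: −$16,507.79
Total: $143,546.00 − $16,507.79 = $127,038.21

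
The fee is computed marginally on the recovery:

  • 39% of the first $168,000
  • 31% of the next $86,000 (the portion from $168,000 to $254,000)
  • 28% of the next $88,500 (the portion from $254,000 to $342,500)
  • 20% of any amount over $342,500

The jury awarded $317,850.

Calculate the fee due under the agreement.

$110,058.00

First $168,000 at 39% = $65,520.00
Next $86,000 at 31% = $26,660.00
Remaining $63,850 at 28% = $17,878.00
Fee: $65,520.00 + $26,660.00 + $17,878.00 = $110,058.00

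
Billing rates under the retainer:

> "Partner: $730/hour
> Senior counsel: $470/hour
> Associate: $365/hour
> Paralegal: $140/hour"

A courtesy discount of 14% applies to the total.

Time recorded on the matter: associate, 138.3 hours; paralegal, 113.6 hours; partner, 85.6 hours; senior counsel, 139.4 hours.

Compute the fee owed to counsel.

$167,174.97

Partner: 85.6 × $730 = $62,488.00
Senior counsel: 139.4 × $470 = $65,518.00
Associate: 138.3 × $365 = $50,479.50
Paralegal: 113.6 × $140 = $15,904.00
Subtotal: $194,389.50
Less 14% discount: −$27,214.53
Total: $194,389.50 − $27,214.53 = $167,174.97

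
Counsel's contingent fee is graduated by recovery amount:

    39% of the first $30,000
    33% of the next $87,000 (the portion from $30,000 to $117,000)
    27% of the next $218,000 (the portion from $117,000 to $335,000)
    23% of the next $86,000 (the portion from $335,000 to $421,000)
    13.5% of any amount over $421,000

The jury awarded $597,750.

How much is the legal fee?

$142,911.25

First $30,000 at 39% = $11,700.00
Next $87,000 at 33% = $28,710.00
Next $218,000 at 27% = $58,860.00
Next $86,000 at 23% = $19,780.00
Remaining $176,750 at 13.5% = $23,861.25
Fee: $11,700.00 + $28,710.00 + $58,860.00 + $19,780.00 + $23,861.25 = $142,911.25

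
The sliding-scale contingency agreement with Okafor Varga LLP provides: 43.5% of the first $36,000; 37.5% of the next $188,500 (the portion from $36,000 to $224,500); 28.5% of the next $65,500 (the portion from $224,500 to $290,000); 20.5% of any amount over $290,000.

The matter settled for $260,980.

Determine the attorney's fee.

$96,744.30

First $36,000 at 43.5% = $15,660.00
Next $188,500 at 37.5% = $70,687.50
Remaining $36,480 at 28.5% = $10,396.80
Fee: $15,660.00 + $70,687.50 + $10,396.80 = $96,744.30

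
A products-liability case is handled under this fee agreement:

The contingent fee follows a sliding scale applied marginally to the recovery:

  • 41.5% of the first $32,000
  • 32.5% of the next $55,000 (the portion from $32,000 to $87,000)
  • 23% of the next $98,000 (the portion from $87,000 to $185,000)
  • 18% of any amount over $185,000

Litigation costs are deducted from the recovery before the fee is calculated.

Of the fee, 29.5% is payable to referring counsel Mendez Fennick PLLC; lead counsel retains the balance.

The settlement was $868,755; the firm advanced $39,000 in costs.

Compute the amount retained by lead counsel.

Fee base (net of costs): $868,755 − $39,000 = $829,755
First $32,000 at 41.5% = $13,280.00
Next $55,000 at 32.5% = $17,875.00
Next $98,000 at 23% = $22,540.00
Remaining $644,755 at 18% = $116,055.90
Fee: $13,280.00 + $17,875.00 + $22,540.00 + $116,055.90 = $169,750.90
Referral share: 29.5% of $169,750.90 = $50,076.52; lead counsel retains $169,750.90 − $50,076.52 = $119,674.38.

$119,674.38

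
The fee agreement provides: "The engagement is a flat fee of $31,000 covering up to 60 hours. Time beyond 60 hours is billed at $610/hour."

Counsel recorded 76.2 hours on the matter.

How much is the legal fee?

Flat fee: $31,000.00
Excess hours: 76.2 − 60 = 16.2
Overrun: 16.2 × $610 = $9,882.00
Total: $31,000.00 + $9,882.00 = $40,882.00

$40,882.00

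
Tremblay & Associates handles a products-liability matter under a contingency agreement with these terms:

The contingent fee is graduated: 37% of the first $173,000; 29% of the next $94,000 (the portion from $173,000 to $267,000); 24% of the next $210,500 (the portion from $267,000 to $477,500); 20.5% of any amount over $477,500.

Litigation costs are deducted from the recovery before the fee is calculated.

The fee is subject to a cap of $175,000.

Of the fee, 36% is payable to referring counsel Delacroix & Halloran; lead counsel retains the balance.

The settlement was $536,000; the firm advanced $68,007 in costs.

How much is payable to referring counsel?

$50,223.00

Fee base (net of costs): $536,000 − $68,007 = $467,993
First $173,000 at 37% = $64,010.00
Next $94,000 at 29% = $27,260.00
Remaining $200,993 at 24% = $48,238.32
Fee: $64,010.00 + $27,260.00 + $48,238.32 = $139,508.32
$139,508.32 is under the $175,000 cap.
Referral share: 36% of $139,508.32 = $50,223.00; lead counsel retains $139,508.32 − $50,223.00 = $89,285.32.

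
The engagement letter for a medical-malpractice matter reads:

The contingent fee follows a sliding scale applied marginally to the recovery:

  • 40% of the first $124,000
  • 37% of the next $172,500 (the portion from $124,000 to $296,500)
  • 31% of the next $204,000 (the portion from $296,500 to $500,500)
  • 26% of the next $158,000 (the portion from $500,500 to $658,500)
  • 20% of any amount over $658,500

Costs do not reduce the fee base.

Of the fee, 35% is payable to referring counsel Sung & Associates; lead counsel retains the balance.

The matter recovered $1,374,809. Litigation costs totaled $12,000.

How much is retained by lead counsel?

$234,654.42

Fee base is the gross recovery, $1,374,809; costs are reimbursed separately.
First $124,000 at 40% = $49,600.00
Next $172,500 at 37% = $63,825.00
Next $204,000 at 31% = $63,240.00
Next $158,000 at 26% = $41,080.00
Remaining $716,309 at 20% = $143,261.80
Fee: $49,600.00 + $63,825.00 + $63,240.00 + $41,080.00 + $143,261.80 = $361,006.80
Referral share: 35% of $361,006.80 = $126,352.38; lead counsel retains $361,006.80 − $126,352.38 = $234,654.42.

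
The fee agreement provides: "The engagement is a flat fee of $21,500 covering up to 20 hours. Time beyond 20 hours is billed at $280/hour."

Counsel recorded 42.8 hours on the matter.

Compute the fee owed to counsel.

Flat fee: $21,500.00
Excess hours: 42.8 − 20 = 22.8
Overrun: 22.8 × $280 = $6,384.00
Total: $21,500.00 + $6,384.00 = $27,884.00

$27,884.00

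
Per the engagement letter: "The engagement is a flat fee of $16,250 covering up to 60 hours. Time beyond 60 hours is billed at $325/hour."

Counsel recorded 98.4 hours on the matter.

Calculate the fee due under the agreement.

Flat fee: $16,250.00
Excess hours: 98.4 − 60 = 38.4
Overrun: 38.4 × $325 = $12,480.00
Total: $16,250.00 + $12,480.00 = $28,730.00

$28,730.00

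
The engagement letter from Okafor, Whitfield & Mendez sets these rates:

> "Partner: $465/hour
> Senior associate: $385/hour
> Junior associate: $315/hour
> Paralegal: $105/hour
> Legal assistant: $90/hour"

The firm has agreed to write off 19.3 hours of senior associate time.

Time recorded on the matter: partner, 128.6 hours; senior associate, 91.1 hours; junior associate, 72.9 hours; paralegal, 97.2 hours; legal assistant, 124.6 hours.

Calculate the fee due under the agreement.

Partner: 128.6 × $465 = $59,799.00
Senior associate: 91.1 × $385 = $35,073.50
Junior associate: 72.9 × $315 = $22,963.50
Paralegal: 97.2 × $105 = $10,206.00
Legal assistant: 124.6 × $90 = $11,214.00
Subtotal: $139,256.00
Write-off: 19.3 × $385 = $7,430.50
Total: $139,256.00 − $7,430.50 = $131,825.50

$131,825.50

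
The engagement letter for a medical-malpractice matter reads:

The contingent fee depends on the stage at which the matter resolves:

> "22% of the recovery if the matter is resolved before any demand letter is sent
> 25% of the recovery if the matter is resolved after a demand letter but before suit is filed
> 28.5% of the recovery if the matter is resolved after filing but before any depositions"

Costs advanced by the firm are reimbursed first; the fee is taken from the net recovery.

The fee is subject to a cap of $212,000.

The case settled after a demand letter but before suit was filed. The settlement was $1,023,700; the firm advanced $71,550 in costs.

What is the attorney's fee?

Fee base (net of costs): $1,023,700 − $71,550 = $952,150
The matter settled after a demand letter but before suit was filed, so the 25% rate applies.
$952,150 × 25% = $238,037.50
$238,037.50 exceeds the $212,000 cap, so the fee is capped at $212,000.00.

$212,000.00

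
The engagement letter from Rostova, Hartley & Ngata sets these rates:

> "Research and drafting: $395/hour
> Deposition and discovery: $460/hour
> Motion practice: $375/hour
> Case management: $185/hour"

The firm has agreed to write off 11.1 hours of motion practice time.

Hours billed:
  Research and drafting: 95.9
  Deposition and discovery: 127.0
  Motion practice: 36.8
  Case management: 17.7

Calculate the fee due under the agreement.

Research and drafting: 95.9 × $395 = $37,880.50
Deposition and discovery: 127.0 × $460 = $58,420.00
Motion practice: 36.8 × $375 = $13,800.00
Case management: 17.7 × $185 = $3,274.50
Subtotal: $113,375.00
Write-off: 11.1 × $375 = $4,162.50
Total: $113,375.00 − $4,162.50 = $109,212.50

$109,212.50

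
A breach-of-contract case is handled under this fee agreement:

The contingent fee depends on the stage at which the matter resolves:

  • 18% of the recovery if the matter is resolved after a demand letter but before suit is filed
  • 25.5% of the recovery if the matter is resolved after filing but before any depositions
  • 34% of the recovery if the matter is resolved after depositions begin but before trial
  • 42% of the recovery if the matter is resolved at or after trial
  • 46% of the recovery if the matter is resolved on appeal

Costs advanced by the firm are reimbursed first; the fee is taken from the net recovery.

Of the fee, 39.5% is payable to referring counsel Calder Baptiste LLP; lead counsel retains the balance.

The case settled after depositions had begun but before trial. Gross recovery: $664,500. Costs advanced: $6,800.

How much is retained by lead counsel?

Fee base (net of costs): $664,500 − $6,800 = $657,700
The matter settled after depositions had begun but before trial, so the 34% rate applies.
$657,700 × 34% = $223,618.00
Referral share: 39.5% of $223,618.00 = $88,329.11; lead counsel retains $223,618.00 − $88,329.11 = $135,288.89.

$135,288.89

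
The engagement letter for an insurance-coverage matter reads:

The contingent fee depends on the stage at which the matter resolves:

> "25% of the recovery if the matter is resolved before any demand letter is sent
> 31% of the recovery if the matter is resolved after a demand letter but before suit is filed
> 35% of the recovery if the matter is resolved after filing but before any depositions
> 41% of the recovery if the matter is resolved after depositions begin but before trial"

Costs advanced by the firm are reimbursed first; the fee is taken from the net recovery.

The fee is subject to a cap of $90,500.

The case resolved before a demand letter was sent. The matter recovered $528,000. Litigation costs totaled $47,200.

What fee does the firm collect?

Fee base (net of costs): $528,000 − $47,200 = $480,800
The matter resolved before a demand letter was sent, so the 25% rate applies.
$480,800 × 25% = $120,200.00
$120,200.00 exceeds the $90,500 cap, so the fee is capped at $90,500.00.

$90,500.00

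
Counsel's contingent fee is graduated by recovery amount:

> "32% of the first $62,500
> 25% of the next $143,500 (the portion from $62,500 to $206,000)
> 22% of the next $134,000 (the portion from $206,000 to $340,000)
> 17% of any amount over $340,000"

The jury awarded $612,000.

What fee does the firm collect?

$131,595.00

First $62,500 at 32% = $20,000.00
Next $143,500 at 25% = $35,875.00
Next $134,000 at 22% = $29,480.00
Remaining $272,000 at 17% = $46,240.00
Fee: $20,000.00 + $35,875.00 + $29,480.00 + $46,240.00 = $131,595.00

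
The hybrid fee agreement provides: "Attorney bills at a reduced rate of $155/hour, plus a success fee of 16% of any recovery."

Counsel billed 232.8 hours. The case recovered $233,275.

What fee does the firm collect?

Hourly: 232.8 × $155 = $36,084.00
Success fee: 16% of $233,275 = $37,324.00
Total: $36,084.00 + $37,324.00 = $73,408.00

$73,408.00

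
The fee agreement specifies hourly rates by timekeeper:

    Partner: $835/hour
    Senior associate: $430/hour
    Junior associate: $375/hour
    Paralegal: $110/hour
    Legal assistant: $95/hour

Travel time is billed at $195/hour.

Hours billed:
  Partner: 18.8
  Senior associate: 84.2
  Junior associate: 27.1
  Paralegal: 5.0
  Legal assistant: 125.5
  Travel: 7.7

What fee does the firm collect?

$76,040.50

Partner: 18.8 × $835 = $15,698.00
Senior associate: 84.2 × $430 = $36,206.00
Junior associate: 27.1 × $375 = $10,162.50
Paralegal: 5.0 × $110 = $550.00
Legal assistant: 125.5 × $95 = $11,922.50
Subtotal: $15,698.00 + $36,206.00 + $10,162.50 + $550.00 + $11,922.50 = $74,539.00
Travel: 7.7 × $195 = $1,501.50
Total: $74,539.00 + $1,501.50 = $76,040.50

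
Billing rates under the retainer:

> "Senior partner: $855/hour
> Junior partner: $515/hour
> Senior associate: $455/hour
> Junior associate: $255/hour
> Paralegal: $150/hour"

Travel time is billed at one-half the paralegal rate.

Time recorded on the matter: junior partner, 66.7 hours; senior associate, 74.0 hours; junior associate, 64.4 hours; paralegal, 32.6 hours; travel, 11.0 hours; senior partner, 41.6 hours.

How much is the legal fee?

$125,725.50

Senior partner: 41.6 × $855 = $35,568.00
Junior partner: 66.7 × $515 = $34,350.50
Senior associate: 74.0 × $455 = $33,670.00
Junior associate: 64.4 × $255 = $16,422.00
Paralegal: 32.6 × $150 = $4,890.00
Subtotal: $35,568.00 + $34,350.50 + $33,670.00 + $16,422.00 + $4,890.00 = $124,900.50
Travel: 11.0 × ($150 ÷ 2) = 11.0 × $75.00 = $825.00
Total: $124,900.50 + $825.00 = $125,725.50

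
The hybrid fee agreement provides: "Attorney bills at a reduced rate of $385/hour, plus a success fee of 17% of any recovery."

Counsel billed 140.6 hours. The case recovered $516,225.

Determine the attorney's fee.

$141,889.25

Hourly: 140.6 × $385 = $54,131.00
Success fee: 17% of $516,225 = $87,758.25
Total: $54,131.00 + $87,758.25 = $141,889.25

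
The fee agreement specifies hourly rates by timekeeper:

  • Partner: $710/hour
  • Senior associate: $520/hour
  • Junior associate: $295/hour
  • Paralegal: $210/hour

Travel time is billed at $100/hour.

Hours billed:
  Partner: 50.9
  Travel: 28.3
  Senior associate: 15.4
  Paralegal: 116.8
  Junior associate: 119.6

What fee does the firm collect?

Partner: 50.9 × $710 = $36,139.00
Senior associate: 15.4 × $520 = $8,008.00
Junior associate: 119.6 × $295 = $35,282.00
Paralegal: 116.8 × $210 = $24,528.00
Subtotal: $36,139.00 + $8,008.00 + $35,282.00 + $24,528.00 = $103,957.00
Travel: 28.3 × $100 = $2,830.00
Total: $103,957.00 + $2,830.00 = $106,787.00

$106,787.00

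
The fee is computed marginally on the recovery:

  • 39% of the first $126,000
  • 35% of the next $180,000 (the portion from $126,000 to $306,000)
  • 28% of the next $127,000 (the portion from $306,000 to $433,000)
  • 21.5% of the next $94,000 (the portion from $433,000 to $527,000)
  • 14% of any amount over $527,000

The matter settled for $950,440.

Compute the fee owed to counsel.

First $126,000 at 39% = $49,140.00
Next $180,000 at 35% = $63,000.00
Next $127,000 at 28% = $35,560.00
Next $94,000 at 21.5% = $20,210.00
Remaining $423,440 at 14% = $59,281.60
Fee: $49,140.00 + $63,000.00 + $35,560.00 + $20,210.00 + $59,281.60 = $227,191.60

$227,191.60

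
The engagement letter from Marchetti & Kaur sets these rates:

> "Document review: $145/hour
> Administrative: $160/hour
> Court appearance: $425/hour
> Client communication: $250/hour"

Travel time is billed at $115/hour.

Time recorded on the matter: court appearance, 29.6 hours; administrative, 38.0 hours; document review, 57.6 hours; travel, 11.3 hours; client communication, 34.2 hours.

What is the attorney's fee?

Document review: 57.6 × $145 = $8,352.00
Administrative: 38.0 × $160 = $6,080.00
Court appearance: 29.6 × $425 = $12,580.00
Client communication: 34.2 × $250 = $8,550.00
Subtotal: $8,352.00 + $6,080.00 + $12,580.00 + $8,550.00 = $35,562.00
Travel: 11.3 × $115 = $1,299.50
Total: $35,562.00 + $1,299.50 = $36,861.50

$36,861.50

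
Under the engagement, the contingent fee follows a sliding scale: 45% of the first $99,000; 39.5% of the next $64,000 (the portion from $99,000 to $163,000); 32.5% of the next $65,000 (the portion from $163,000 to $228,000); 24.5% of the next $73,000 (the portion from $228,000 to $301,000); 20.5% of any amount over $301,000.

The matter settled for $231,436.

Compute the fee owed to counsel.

$91,796.82

First $99,000 at 45% = $44,550.00
Next $64,000 at 39.5% = $25,280.00
Next $65,000 at 32.5% = $21,125.00
Remaining $3,436 at 24.5% = $841.82
Fee: $44,550.00 + $25,280.00 + $21,125.00 + $841.82 = $91,796.82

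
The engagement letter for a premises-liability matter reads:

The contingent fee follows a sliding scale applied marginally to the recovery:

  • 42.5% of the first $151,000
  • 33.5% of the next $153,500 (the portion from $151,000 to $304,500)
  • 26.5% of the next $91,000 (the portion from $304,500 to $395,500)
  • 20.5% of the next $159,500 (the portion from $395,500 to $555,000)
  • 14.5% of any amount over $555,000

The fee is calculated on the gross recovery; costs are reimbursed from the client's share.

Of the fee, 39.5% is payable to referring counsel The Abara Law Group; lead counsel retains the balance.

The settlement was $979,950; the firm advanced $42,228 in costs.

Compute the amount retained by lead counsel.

Fee base is the gross recovery, $979,950; costs are reimbursed separately.
First $151,000 at 42.5% = $64,175.00
Next $153,500 at 33.5% = $51,422.50
Next $91,000 at 26.5% = $24,115.00
Next $159,500 at 20.5% = $32,697.50
Remaining $424,950 at 14.5% = $61,617.75
Fee: $64,175.00 + $51,422.50 + $24,115.00 + $32,697.50 + $61,617.75 = $234,027.75
Referral share: 39.5% of $234,027.75 = $92,440.96; lead counsel retains $234,027.75 − $92,440.96 = $141,586.79.

$141,586.79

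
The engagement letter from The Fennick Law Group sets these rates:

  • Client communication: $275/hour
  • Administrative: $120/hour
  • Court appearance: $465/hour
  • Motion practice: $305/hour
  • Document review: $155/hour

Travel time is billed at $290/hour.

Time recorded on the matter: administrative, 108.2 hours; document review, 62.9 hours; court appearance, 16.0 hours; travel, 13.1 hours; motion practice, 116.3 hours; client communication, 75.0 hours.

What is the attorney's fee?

$90,069.00

Client communication: 75.0 × $275 = $20,625.00
Administrative: 108.2 × $120 = $12,984.00
Court appearance: 16.0 × $465 = $7,440.00
Motion practice: 116.3 × $305 = $35,471.50
Document review: 62.9 × $155 = $9,749.50
Subtotal: $20,625.00 + $12,984.00 + $7,440.00 + $35,471.50 + $9,749.50 = $86,270.00
Travel: 13.1 × $290 = $3,799.00
Total: $86,270.00 + $3,799.00 = $90,069.00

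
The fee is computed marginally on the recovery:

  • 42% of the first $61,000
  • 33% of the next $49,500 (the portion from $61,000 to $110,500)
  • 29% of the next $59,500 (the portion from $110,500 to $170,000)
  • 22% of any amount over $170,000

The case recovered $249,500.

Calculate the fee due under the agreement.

$76,700.00

First $61,000 at 42% = $25,620.00
Next $49,500 at 33% = $16,335.00
Next $59,500 at 29% = $17,255.00
Remaining $79,500 at 22% = $17,490.00
Fee: $25,620.00 + $16,335.00 + $17,255.00 + $17,490.00 = $76,700.00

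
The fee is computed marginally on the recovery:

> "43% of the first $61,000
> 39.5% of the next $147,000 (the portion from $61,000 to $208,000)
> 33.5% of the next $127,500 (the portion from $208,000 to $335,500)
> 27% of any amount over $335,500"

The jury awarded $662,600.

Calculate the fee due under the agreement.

First $61,000 at 43% = $26,230.00
Next $147,000 at 39.5% = $58,065.00
Next $127,500 at 33.5% = $42,712.50
Remaining $327,100 at 27% = $88,317.00
Fee: $26,230.00 + $58,065.00 + $42,712.50 + $88,317.00 = $215,324.50

$215,324.50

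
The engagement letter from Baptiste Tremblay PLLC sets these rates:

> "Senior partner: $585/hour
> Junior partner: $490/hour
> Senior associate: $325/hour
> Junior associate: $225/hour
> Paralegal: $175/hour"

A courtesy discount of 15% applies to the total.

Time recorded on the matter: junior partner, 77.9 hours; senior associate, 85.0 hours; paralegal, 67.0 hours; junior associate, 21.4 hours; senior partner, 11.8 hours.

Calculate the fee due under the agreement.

$75,853.15

Senior partner: 11.8 × $585 = $6,903.00
Junior partner: 77.9 × $490 = $38,171.00
Senior associate: 85.0 × $325 = $27,625.00
Junior associate: 21.4 × $225 = $4,815.00
Paralegal: 67.0 × $175 = $11,725.00
Subtotal: $89,239.00
Less 15% discount: −$13,385.85
Total: $89,239.00 − $13,385.85 = $75,853.15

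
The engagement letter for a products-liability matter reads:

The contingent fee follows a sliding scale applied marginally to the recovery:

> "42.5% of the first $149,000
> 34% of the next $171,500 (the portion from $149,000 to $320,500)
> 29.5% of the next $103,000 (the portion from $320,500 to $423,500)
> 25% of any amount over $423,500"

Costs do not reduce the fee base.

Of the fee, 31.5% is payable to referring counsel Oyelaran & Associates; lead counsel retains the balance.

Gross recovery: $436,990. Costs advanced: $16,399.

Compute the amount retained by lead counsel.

$106,443.86

Fee base is the gross recovery, $436,990; costs are reimbursed separately.
First $149,000 at 42.5% = $63,325.00
Next $171,500 at 34% = $58,310.00
Next $103,000 at 29.5% = $30,385.00
Remaining $13,490 at 25% = $3,372.50
Fee: $63,325.00 + $58,310.00 + $30,385.00 + $3,372.50 = $155,392.50
Referral share: 31.5% of $155,392.50 = $48,948.64; lead counsel retains $155,392.50 − $48,948.64 = $106,443.86.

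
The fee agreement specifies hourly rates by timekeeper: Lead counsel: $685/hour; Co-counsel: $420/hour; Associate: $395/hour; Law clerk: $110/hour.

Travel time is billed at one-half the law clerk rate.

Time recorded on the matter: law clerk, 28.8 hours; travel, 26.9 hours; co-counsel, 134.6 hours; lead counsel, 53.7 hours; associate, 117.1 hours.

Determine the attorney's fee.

Lead counsel: 53.7 × $685 = $36,784.50
Co-counsel: 134.6 × $420 = $56,532.00
Associate: 117.1 × $395 = $46,254.50
Law clerk: 28.8 × $110 = $3,168.00
Subtotal: $36,784.50 + $56,532.00 + $46,254.50 + $3,168.00 = $142,739.00
Travel: 26.9 × ($110 ÷ 2) = 26.9 × $55.00 = $1,479.50
Total: $142,739.00 + $1,479.50 = $144,218.50

$144,218.50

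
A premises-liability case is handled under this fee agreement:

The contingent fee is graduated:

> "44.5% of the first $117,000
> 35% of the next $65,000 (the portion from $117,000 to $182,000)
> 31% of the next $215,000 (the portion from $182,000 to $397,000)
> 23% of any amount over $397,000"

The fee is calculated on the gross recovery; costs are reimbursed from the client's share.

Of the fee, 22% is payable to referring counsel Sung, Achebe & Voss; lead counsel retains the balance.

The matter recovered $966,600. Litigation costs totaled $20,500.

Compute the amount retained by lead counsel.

$212,528.94

Fee base is the gross recovery, $966,600; costs are reimbursed separately.
First $117,000 at 44.5% = $52,065.00
Next $65,000 at 35% = $22,750.00
Next $215,000 at 31% = $66,650.00
Remaining $569,600 at 23% = $131,008.00
Fee: $52,065.00 + $22,750.00 + $66,650.00 + $131,008.00 = $272,473.00
Referral share: 22% of $272,473.00 = $59,944.06; lead counsel retains $272,473.00 − $59,944.06 = $212,528.94.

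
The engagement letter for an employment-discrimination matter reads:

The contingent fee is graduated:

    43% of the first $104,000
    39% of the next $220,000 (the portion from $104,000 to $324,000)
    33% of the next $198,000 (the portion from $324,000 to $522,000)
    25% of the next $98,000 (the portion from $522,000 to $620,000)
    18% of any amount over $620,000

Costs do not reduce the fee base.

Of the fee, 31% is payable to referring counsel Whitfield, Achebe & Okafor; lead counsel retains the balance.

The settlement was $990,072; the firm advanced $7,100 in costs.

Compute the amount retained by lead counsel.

$198,011.34

Fee base is the gross recovery, $990,072; costs are reimbursed separately.
First $104,000 at 43% = $44,720.00
Next $220,000 at 39% = $85,800.00
Next $198,000 at 33% = $65,340.00
Next $98,000 at 25% = $24,500.00
Remaining $370,072 at 18% = $66,612.96
Fee: $44,720.00 + $85,800.00 + $65,340.00 + $24,500.00 + $66,612.96 = $286,972.96
Referral share: 31% of $286,972.96 = $88,961.62; lead counsel retains $286,972.96 − $88,961.62 = $198,011.34.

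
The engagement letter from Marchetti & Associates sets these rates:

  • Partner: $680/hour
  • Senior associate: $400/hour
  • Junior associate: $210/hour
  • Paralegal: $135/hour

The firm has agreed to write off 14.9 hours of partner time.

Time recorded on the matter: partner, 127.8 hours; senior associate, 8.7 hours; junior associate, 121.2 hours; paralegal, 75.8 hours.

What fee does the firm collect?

$115,937.00

Partner: 127.8 × $680 = $86,904.00
Senior associate: 8.7 × $400 = $3,480.00
Junior associate: 121.2 × $210 = $25,452.00
Paralegal: 75.8 × $135 = $10,233.00
Subtotal: $126,069.00
Write-off: 14.9 × $680 = $10,132.00
Total: $126,069.00 − $10,132.00 = $115,937.00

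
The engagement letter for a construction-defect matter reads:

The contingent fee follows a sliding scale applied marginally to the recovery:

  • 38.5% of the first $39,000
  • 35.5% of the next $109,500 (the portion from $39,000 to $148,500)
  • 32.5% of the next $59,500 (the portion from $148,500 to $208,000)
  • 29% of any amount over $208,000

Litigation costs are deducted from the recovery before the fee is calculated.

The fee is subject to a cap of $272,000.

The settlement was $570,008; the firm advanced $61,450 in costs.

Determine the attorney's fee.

Fee base (net of costs): $570,008 − $61,450 = $508,558
First $39,000 at 38.5% = $15,015.00
Next $109,500 at 35.5% = $38,872.50
Next $59,500 at 32.5% = $19,337.50
Remaining $300,558 at 29% = $87,161.82
Fee: $15,015.00 + $38,872.50 + $19,337.50 + $87,161.82 = $160,386.82
$160,386.82 is under the $272,000 cap.

$160,386.82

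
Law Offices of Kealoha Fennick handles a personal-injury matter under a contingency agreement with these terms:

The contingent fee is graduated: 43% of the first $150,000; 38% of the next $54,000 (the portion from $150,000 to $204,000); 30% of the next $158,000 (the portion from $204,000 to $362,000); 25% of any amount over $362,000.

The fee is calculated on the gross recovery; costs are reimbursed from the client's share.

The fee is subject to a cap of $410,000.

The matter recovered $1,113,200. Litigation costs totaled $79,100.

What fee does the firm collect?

$320,220.00

Fee base is the gross recovery, $1,113,200; costs are reimbursed separately.
First $150,000 at 43% = $64,500.00
Next $54,000 at 38% = $20,520.00
Next $158,000 at 30% = $47,400.00
Remaining $751,200 at 25% = $187,800.00
Fee: $64,500.00 + $20,520.00 + $47,400.00 + $187,800.00 = $320,220.00
$320,220.00 is under the $410,000 cap.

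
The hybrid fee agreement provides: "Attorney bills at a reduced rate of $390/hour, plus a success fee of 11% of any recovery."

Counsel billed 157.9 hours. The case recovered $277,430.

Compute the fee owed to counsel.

Hourly: 157.9 × $390 = $61,581.00
Success fee: 11% of $277,430 = $30,517.30
Total: $61,581.00 + $30,517.30 = $92,098.30

$92,098.30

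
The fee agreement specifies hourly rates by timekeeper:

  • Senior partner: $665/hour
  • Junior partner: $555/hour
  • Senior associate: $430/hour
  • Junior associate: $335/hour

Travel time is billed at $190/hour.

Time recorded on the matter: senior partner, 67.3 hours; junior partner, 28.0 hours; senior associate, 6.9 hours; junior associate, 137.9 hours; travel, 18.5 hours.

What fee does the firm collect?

$112,973.00

Senior partner: 67.3 × $665 = $44,754.50
Junior partner: 28.0 × $555 = $15,540.00
Senior associate: 6.9 × $430 = $2,967.00
Junior associate: 137.9 × $335 = $46,196.50
Subtotal: $44,754.50 + $15,540.00 + $2,967.00 + $46,196.50 = $109,458.00
Travel: 18.5 × $190 = $3,515.00
Total: $109,458.00 + $3,515.00 = $112,973.00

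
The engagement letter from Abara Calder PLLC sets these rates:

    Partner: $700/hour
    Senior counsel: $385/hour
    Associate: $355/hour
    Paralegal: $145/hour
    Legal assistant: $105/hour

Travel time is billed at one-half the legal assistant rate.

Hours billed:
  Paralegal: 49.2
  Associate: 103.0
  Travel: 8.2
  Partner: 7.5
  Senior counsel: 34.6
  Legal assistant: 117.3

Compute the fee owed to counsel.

Partner: 7.5 × $700 = $5,250.00
Senior counsel: 34.6 × $385 = $13,321.00
Associate: 103.0 × $355 = $36,565.00
Paralegal: 49.2 × $145 = $7,134.00
Legal assistant: 117.3 × $105 = $12,316.50
Subtotal: $5,250.00 + $13,321.00 + $36,565.00 + $7,134.00 + $12,316.50 = $74,586.50
Travel: 8.2 × ($105 ÷ 2) = 8.2 × $52.50 = $430.50
Total: $74,586.50 + $430.50 = $75,017.00

$75,017.00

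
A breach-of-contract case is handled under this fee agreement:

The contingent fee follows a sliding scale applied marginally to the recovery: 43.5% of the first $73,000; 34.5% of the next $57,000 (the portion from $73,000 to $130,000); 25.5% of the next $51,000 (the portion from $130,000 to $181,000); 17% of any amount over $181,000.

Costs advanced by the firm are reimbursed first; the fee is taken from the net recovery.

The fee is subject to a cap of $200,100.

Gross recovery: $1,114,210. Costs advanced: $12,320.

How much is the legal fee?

$200,100.00

Fee base (net of costs): $1,114,210 − $12,320 = $1,101,890
First $73,000 at 43.5% = $31,755.00
Next $57,000 at 34.5% = $19,665.00
Next $51,000 at 25.5% = $13,005.00
Remaining $920,890 at 17% = $156,551.30
Fee: $31,755.00 + $19,665.00 + $13,005.00 + $156,551.30 = $220,976.30
$220,976.30 exceeds the $200,100 cap, so the fee is capped at $200,100.00.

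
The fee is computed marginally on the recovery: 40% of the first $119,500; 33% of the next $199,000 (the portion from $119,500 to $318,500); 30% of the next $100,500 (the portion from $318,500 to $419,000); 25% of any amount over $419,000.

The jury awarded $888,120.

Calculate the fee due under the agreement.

$260,900.00

First $119,500 at 40% = $47,800.00
Next $199,000 at 33% = $65,670.00
Next $100,500 at 30% = $30,150.00
Remaining $469,120 at 25% = $117,280.00
Fee: $47,800.00 + $65,670.00 + $30,150.00 + $117,280.00 = $260,900.00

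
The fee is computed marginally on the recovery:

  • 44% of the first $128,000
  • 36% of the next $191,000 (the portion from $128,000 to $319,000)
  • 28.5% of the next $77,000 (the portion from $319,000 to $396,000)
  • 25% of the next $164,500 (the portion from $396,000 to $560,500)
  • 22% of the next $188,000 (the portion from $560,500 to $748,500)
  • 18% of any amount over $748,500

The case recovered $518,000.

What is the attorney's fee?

$177,525.00

First $128,000 at 44% = $56,320.00
Next $191,000 at 36% = $68,760.00
Next $77,000 at 28.5% = $21,945.00
Remaining $122,000 at 25% = $30,500.00
Fee: $56,320.00 + $68,760.00 + $21,945.00 + $30,500.00 = $177,525.00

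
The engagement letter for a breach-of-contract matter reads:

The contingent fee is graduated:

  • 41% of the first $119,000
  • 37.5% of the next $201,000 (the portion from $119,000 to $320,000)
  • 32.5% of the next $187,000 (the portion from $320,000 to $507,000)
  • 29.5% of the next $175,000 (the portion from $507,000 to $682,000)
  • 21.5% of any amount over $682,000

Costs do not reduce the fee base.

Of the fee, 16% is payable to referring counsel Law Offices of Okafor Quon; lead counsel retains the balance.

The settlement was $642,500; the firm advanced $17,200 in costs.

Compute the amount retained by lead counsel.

$188,926.50

Fee base is the gross recovery, $642,500; costs are reimbursed separately.
First $119,000 at 41% = $48,790.00
Next $201,000 at 37.5% = $75,375.00
Next $187,000 at 32.5% = $60,775.00
Remaining $135,500 at 29.5% = $39,972.50
Fee: $48,790.00 + $75,375.00 + $60,775.00 + $39,972.50 = $224,912.50
Referral share: 16% of $224,912.50 = $35,986.00; lead counsel retains $224,912.50 − $35,986.00 = $188,926.50.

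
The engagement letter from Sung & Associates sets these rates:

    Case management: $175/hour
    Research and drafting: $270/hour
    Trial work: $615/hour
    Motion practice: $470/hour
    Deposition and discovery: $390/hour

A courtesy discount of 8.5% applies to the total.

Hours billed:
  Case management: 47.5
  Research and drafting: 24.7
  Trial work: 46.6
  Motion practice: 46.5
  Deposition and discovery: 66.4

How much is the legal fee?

$83,623.22

Case management: 47.5 × $175 = $8,312.50
Research and drafting: 24.7 × $270 = $6,669.00
Trial work: 46.6 × $615 = $28,659.00
Motion practice: 46.5 × $470 = $21,855.00
Deposition and discovery: 66.4 × $390 = $25,896.00
Subtotal: $91,391.50
Less 8.5% discount: −$7,768.28
Total: $91,391.50 − $7,768.28 = $83,623.22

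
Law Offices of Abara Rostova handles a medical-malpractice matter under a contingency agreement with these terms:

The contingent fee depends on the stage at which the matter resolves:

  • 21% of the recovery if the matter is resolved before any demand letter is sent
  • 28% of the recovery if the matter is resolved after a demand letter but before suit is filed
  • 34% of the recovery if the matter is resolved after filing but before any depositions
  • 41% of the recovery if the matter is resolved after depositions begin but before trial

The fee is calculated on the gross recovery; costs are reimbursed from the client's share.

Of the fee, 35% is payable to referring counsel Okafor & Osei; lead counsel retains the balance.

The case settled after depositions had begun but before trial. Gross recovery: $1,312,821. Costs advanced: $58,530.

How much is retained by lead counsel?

Fee base is the gross recovery, $1,312,821; costs are reimbursed separately.
The matter settled after depositions had begun but before trial, so the 41% rate applies.
$1,312,821 × 41% = $538,256.61
Referral share: 35% of $538,256.61 = $188,389.81; lead counsel retains $538,256.61 − $188,389.81 = $349,866.80.

$349,866.80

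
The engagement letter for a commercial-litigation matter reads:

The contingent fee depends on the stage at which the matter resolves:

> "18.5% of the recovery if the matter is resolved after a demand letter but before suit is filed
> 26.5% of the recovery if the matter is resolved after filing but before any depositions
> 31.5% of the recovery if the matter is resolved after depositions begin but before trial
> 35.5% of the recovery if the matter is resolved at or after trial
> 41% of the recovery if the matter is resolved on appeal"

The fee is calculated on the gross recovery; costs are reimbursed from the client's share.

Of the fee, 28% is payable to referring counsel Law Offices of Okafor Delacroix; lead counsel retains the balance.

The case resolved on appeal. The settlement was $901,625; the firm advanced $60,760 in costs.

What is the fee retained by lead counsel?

Fee base is the gross recovery, $901,625; costs are reimbursed separately.
The matter resolved on appeal, so the 41% rate applies.
$901,625 × 41% = $369,666.25
Referral share: 28% of $369,666.25 = $103,506.55; lead counsel retains $369,666.25 − $103,506.55 = $266,159.70.

$266,159.70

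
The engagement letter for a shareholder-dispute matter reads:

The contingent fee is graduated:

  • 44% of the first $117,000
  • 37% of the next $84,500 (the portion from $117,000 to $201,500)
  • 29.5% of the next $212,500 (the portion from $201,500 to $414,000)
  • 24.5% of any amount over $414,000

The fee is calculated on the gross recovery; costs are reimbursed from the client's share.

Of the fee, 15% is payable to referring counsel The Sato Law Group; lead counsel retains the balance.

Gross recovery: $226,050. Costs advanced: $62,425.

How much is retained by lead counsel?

$76,489.16

Fee base is the gross recovery, $226,050; costs are reimbursed separately.
First $117,000 at 44% = $51,480.00
Next $84,500 at 37% = $31,265.00
Remaining $24,550 at 29.5% = $7,242.25
Fee: $51,480.00 + $31,265.00 + $7,242.25 = $89,987.25
Referral share: 15% of $89,987.25 = $13,498.09; lead counsel retains $89,987.25 − $13,498.09 = $76,489.16.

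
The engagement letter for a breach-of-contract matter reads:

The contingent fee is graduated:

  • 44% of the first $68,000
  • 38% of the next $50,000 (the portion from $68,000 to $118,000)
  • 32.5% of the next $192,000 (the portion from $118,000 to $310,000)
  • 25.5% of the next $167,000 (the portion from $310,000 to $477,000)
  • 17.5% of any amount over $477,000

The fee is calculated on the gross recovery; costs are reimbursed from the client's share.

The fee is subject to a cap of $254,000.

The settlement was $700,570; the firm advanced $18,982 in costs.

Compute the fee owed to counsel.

Fee base is the gross recovery, $700,570; costs are reimbursed separately.
First $68,000 at 44% = $29,920.00
Next $50,000 at 38% = $19,000.00
Next $192,000 at 32.5% = $62,400.00
Next $167,000 at 25.5% = $42,585.00
Remaining $223,570 at 17.5% = $39,124.75
Fee: $29,920.00 + $19,000.00 + $62,400.00 + $42,585.00 + $39,124.75 = $193,029.75
$193,029.75 is under the $254,000 cap.

$193,029.75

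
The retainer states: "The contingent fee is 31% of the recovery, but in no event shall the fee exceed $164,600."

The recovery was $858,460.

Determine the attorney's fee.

31% of $858,460 = $266,122.60
That exceeds the $164,600 cap, so the fee is capped at $164,600.

$164,600.00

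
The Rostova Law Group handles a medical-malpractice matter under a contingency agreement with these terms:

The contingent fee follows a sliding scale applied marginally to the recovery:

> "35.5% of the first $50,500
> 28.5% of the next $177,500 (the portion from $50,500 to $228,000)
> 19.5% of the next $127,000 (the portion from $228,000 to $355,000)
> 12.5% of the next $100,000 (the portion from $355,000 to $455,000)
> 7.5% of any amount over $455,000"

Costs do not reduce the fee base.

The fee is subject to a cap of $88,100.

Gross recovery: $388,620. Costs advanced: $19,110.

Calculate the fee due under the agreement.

Fee base is the gross recovery, $388,620; costs are reimbursed separately.
First $50,500 at 35.5% = $17,927.50
Next $177,500 at 28.5% = $50,587.50
Next $127,000 at 19.5% = $24,765.00
Remaining $33,620 at 12.5% = $4,202.50
Fee: $17,927.50 + $50,587.50 + $24,765.00 + $4,202.50 = $97,482.50
$97,482.50 exceeds the $88,100 cap, so the fee is capped at $88,100.00.

$88,100.00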